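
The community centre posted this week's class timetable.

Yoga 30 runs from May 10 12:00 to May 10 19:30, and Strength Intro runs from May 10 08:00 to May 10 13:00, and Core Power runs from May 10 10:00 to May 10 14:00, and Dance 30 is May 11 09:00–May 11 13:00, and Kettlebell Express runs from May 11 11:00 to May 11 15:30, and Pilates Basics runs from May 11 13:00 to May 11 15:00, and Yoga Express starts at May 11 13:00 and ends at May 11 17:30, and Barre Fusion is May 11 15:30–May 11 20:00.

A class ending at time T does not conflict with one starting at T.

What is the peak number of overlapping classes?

3

Walk through starts and ends in time order (an end at T is processed before a start at T):
May 10 08:00 start Strength Intro → 1
May 10 10:00 start Core Power → 2
May 10 12:00 start Yoga 30 → 3
May 10 13:00 end Strength Intro → 2
May 10 14:00 end Core Power → 1
May 10 19:30 end Yoga 30 → 0
May 11 09:00 start Dance 30 → 1
May 11 11:00 start Kettlebell Express → 2
May 11 13:00 end Dance 30 → 1
May 11 13:00 start Pilates Basics → 2
May 11 13:00 start Yoga Express → 3
May 11 15:00 end Pilates Basics → 2
May 11 15:30 end Kettlebell Express → 1
May 11 15:30 start Barre Fusion → 2
May 11 17:30 end Yoga Express → 1
May 11 20:00 end Barre Fusion → 0
Peak is 3, at May 10 12:00 (Core Power, Strength Intro, Yoga 30).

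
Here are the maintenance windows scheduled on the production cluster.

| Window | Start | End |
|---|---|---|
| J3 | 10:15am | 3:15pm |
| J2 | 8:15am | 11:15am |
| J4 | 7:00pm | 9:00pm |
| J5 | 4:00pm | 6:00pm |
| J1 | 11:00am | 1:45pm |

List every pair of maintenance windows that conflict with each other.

J1 & J2, J1 & J3, J2 & J3

Check each pair: they overlap iff neither finishes before the other starts.
Sorted by start: J2, J3, J1, J5, J4.
J3 starts before J2 ends → J2 and J3 overlap.
J1 starts before J2 ends → J2 and J1 overlap.
J5 starts after J2 ends, so J2 has no further overlaps.
J1 starts before J3 ends → J3 and J1 overlap.
J5 starts after J3 ends, so J3 has no further overlaps.
J5 starts after J1 ends, so J1 has no further overlaps.
J4 starts after J5 ends.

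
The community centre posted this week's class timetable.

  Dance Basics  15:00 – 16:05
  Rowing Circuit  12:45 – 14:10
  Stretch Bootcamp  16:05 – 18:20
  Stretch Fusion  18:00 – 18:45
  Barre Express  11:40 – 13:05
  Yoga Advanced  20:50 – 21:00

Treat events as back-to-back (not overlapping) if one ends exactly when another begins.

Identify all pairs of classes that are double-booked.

Sorted by start: Barre Express, Rowing Circuit, Dance Basics, Stretch Bootcamp, Stretch Fusion, Yoga Advanced.
Rowing Circuit starts before Barre Express ends → Barre Express and Rowing Circuit overlap.
Dance Basics starts after Barre Express ends, so nothing later overlaps Barre Express either.
Dance Basics starts after Rowing Circuit ends, so nothing later overlaps Rowing Circuit either.
Stretch Bootcamp starts exactly when Dance Basics ends (back-to-back, no overlap), so nothing later overlaps Dance Basics either.
Stretch Fusion starts before Stretch Bootcamp ends → Stretch Bootcamp and Stretch Fusion overlap.
Yoga Advanced starts after Stretch Bootcamp ends.
Yoga Advanced starts after Stretch Fusion ends.

Barre Express & Rowing Circuit, Stretch Bootcamp & Stretch Fusion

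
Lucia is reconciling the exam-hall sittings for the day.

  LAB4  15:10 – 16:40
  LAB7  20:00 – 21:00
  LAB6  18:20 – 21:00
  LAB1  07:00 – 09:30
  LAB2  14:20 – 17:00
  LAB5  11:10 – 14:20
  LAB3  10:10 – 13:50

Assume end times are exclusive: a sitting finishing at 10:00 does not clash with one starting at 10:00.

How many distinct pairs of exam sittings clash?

3

Sorted by start: LAB1, LAB3, LAB5, LAB2, LAB4, LAB6, LAB7.
LAB3 starts after LAB1 ends, so LAB1 has no further overlaps.
LAB5 starts before LAB3 ends → LAB3 and LAB5 overlap.
LAB2 starts after LAB3 ends, so LAB3 has no further overlaps.
LAB2 starts exactly when LAB5 ends (back-to-back, no overlap), so LAB5 has no further overlaps.
LAB4 starts before LAB2 ends → LAB2 and LAB4 overlap.
LAB6 starts after LAB2 ends, so LAB2 has no further overlaps.
LAB6 starts after LAB4 ends, so LAB4 has no further overlaps.
LAB7 starts before LAB6 ends → LAB6 and LAB7 overlap.
Overlapping pairs: LAB2 & LAB4, LAB3 & LAB5, LAB6 & LAB7 — 3 in total.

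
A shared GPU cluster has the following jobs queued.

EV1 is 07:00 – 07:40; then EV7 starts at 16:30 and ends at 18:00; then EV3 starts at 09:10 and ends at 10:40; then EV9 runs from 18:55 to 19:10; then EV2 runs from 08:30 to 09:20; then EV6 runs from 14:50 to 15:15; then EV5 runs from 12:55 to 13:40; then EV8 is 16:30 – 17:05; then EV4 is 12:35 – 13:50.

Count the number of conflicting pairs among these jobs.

Sorted by start: EV1, EV2, EV3, EV4, EV5, EV6, EV7, EV8, EV9.
EV2 starts after EV1 ends; EV1 is clear from here.
EV3 starts before EV2 ends → EV2 and EV3 overlap.
EV4 starts after EV2 ends; EV2 is clear from here.
EV4 starts after EV3 ends; EV3 is clear from here.
EV5 starts before EV4 ends → EV4 and EV5 overlap.
EV6 starts after EV4 ends; EV4 is clear from here.
EV6 starts after EV5 ends; EV5 is clear from here.
EV7 starts after EV6 ends; EV6 is clear from here.
EV8 starts before EV7 ends → EV7 and EV8 overlap.
EV9 starts after EV7 ends.
EV9 starts after EV8 ends.
Overlapping pairs: EV2 & EV3, EV4 & EV5, EV7 & EV8 — 3 in total.

3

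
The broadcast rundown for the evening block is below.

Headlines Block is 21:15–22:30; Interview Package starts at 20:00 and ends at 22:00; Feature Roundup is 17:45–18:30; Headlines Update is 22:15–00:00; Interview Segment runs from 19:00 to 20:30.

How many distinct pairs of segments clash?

Two intervals overlap when each starts before the other ends.
Sorted by start: Feature Roundup, Interview Segment, Interview Package, Headlines Block, Headlines Update.
Interview Segment starts after Feature Roundup ends — done with Feature Roundup.
Interview Package starts before Interview Segment ends → Interview Segment and Interview Package overlap.
Headlines Block starts after Interview Segment ends — done with Interview Segment.
Headlines Block starts before Interview Package ends → Interview Package and Headlines Block overlap.
Headlines Update starts after Interview Package ends.
Headlines Update starts before Headlines Block ends → Headlines Block and Headlines Update overlap.
Overlapping pairs: Headlines Block & Headlines Update, Headlines Block & Interview Package, Interview Package & Interview Segment — 3 in total.

3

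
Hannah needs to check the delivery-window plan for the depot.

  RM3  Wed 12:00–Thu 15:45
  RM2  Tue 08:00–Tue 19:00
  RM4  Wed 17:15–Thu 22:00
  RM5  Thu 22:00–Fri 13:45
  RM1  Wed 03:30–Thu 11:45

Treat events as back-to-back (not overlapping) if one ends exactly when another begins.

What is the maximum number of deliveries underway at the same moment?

Walk through starts and ends in time order (an end at T is processed before a start at T):
Tue 08:00 start RM2 → 1
Tue 19:00 end RM2 → 0
Wed 03:30 start RM1 → 1
Wed 12:00 start RM3 → 2
Wed 17:15 start RM4 → 3
Thu 11:45 end RM1 → 2
Thu 15:45 end RM3 → 1
Thu 22:00 end RM4 → 0
Thu 22:00 start RM5 → 1
Fri 13:45 end RM5 → 0
Peak is 3, at Wed 17:15 (RM1, RM3, RM4).

3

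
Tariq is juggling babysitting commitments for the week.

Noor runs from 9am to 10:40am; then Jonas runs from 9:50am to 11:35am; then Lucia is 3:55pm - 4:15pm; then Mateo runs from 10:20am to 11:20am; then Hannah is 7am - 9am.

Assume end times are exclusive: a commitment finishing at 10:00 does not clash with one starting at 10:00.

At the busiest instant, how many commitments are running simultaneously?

Sweep the timeline, counting +1 at each start and −1 at each end (ends before starts at a tie):
7am start Hannah → 1
9am end Hannah → 0
9am start Noor → 1
9:50am start Jonas → 2
10:20am start Mateo → 3
10:40am end Noor → 2
11:20am end Mateo → 1
11:35am end Jonas → 0
3:55pm start Lucia → 1
4:15pm end Lucia → 0
Peak is 3, at 10:20am (Jonas, Mateo, Noor).

3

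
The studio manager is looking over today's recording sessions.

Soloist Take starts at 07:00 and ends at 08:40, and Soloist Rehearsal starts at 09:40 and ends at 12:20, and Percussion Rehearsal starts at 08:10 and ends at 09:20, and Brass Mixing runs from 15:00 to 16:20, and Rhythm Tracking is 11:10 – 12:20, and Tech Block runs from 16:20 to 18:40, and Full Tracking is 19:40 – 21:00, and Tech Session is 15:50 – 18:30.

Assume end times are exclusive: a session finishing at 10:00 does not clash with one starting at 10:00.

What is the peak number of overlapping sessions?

Walk through starts and ends in time order (an end at T is processed before a start at T):
07:00 start Soloist Take → 1
08:10 start Percussion Rehearsal → 2
08:40 end Soloist Take → 1
09:20 end Percussion Rehearsal → 0
09:40 start Soloist Rehearsal → 1
11:10 start Rhythm Tracking → 2
12:20 end Rhythm Tracking → 1
12:20 end Soloist Rehearsal → 0
15:00 start Brass Mixing → 1
15:50 start Tech Session → 2
16:20 end Brass Mixing → 1
16:20 start Tech Block → 2
18:30 end Tech Session → 1
18:40 end Tech Block → 0
19:40 start Full Tracking → 1
21:00 end Full Tracking → 0
Peak is 2, at 08:10 (Percussion Rehearsal, Soloist Take).

2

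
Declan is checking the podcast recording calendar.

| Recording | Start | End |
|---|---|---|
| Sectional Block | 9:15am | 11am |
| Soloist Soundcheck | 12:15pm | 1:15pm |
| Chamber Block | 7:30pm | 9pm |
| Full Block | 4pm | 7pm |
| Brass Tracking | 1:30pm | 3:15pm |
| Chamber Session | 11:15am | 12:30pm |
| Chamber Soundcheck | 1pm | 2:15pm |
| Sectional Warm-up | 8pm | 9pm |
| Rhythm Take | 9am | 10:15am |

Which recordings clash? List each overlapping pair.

Brass Tracking & Chamber Soundcheck, Chamber Block & Sectional Warm-up, Chamber Session & Soloist Soundcheck, Chamber Soundcheck & Soloist Soundcheck, Rhythm Take & Sectional Block

Check each pair: they overlap iff neither finishes before the other starts.
Sorted by start: Rhythm Take, Sectional Block, Chamber Session, Soloist Soundcheck, Chamber Soundcheck, Brass Tracking, Full Block, Chamber Block, Sectional Warm-up.
Sectional Block starts before Rhythm Take ends → Rhythm Take and Sectional Block overlap.
Chamber Session starts after Rhythm Take ends, so nothing later overlaps Rhythm Take either.
Chamber Session starts after Sectional Block ends, so nothing later overlaps Sectional Block either.
Soloist Soundcheck starts before Chamber Session ends → Chamber Session and Soloist Soundcheck overlap.
Chamber Soundcheck starts after Chamber Session ends, so nothing later overlaps Chamber Session either.
Chamber Soundcheck starts before Soloist Soundcheck ends → Soloist Soundcheck and Chamber Soundcheck overlap.
Brass Tracking starts after Soloist Soundcheck ends, so nothing later overlaps Soloist Soundcheck either.
Brass Tracking starts before Chamber Soundcheck ends → Chamber Soundcheck and Brass Tracking overlap.
Full Block starts after Chamber Soundcheck ends, so nothing later overlaps Chamber Soundcheck either.
Full Block starts after Brass Tracking ends, so nothing later overlaps Brass Tracking either.
Chamber Block starts after Full Block ends, so nothing later overlaps Full Block either.
Sectional Warm-up starts before Chamber Block ends → Chamber Block and Sectional Warm-up overlap.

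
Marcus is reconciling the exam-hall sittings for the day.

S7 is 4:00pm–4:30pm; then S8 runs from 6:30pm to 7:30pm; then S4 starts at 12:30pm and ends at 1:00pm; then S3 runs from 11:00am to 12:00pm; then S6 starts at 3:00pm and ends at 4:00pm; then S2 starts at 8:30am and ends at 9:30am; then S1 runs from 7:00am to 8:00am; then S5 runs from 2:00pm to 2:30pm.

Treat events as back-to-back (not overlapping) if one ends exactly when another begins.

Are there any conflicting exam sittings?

No

Sorted by start: S1, S2, S3, S4, S5, S6, S7, S8.
S2 starts after S1 ends — done with S1.
S3 starts after S2 ends — done with S2.
S4 starts after S3 ends — done with S3.
S5 starts after S4 ends — done with S4.
S6 starts after S5 ends — done with S5.
S7 starts exactly when S6 ends (back-to-back, no overlap) — done with S6.
S8 starts after S7 ends.
Every pair is clear; the schedule has no overlaps.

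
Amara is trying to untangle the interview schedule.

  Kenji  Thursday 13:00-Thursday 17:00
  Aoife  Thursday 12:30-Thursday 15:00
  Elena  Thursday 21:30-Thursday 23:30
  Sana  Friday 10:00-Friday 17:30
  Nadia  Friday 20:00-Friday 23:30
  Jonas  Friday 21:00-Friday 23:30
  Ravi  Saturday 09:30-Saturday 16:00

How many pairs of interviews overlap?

Check each pair: they overlap iff neither finishes before the other starts.
Sorted by start: Aoife, Kenji, Elena, Sana, Nadia, Jonas, Ravi.
Kenji starts before Aoife ends → Aoife and Kenji overlap.
Elena starts after Aoife ends; Aoife is clear from here.
Elena starts after Kenji ends; Kenji is clear from here.
Sana starts after Elena ends; Elena is clear from here.
Nadia starts after Sana ends; Sana is clear from here.
Jonas starts before Nadia ends → Nadia and Jonas overlap.
Ravi starts after Nadia ends.
Ravi starts after Jonas ends.
Overlapping pairs: Aoife & Kenji, Jonas & Nadia — 2 in total.

2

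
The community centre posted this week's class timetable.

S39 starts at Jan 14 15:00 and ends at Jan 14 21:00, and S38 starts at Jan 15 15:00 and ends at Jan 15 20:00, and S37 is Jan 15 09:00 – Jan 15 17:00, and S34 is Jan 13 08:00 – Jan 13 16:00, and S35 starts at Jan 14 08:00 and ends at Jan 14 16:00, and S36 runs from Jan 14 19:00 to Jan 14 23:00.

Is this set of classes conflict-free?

No

Two intervals overlap when each starts before the other ends.
Sorted by start: S34, S35, S39, S36, S37, S38.
S35 starts after S34 ends; S34 is clear from here.
S39 starts before S35 ends → S35 and S39 overlap.
That's a conflict, so the schedule is not conflict-free.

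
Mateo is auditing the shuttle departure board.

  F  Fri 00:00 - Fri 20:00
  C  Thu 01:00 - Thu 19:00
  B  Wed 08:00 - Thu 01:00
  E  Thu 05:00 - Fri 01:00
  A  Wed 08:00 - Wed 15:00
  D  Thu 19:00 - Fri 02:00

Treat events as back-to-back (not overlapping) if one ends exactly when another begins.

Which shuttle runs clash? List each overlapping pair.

Sorted by start: A, B, C, E, D, F.
B starts before A ends → A and B overlap.
C starts after A ends — done with A.
C starts exactly when B ends (back-to-back, no overlap) — done with B.
E starts before C ends → C and E overlap.
D starts exactly when C ends (back-to-back, no overlap) — done with C.
D starts before E ends → E and D overlap.
F starts before E ends → E and F overlap.
F starts before D ends → D and F overlap.

A & B, C & E, D & E, D & F, E & F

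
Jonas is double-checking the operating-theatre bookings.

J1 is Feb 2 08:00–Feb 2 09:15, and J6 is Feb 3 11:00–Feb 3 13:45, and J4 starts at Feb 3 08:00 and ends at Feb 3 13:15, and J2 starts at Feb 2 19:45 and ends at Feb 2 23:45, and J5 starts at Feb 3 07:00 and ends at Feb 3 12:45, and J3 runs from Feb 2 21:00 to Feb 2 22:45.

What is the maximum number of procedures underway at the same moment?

Walk through starts and ends in time order (an end at T is processed before a start at T):
Feb 2 08:00 start J1 → 1
Feb 2 09:15 end J1 → 0
Feb 2 19:45 start J2 → 1
Feb 2 21:00 start J3 → 2
Feb 2 22:45 end J3 → 1
Feb 2 23:45 end J2 → 0
Feb 3 07:00 start J5 → 1
Feb 3 08:00 start J4 → 2
Feb 3 11:00 start J6 → 3
Feb 3 12:45 end J5 → 2
Feb 3 13:15 end J4 → 1
Feb 3 13:45 end J6 → 0
Peak is 3, at Feb 3 11:00 (J4, J5, J6).

3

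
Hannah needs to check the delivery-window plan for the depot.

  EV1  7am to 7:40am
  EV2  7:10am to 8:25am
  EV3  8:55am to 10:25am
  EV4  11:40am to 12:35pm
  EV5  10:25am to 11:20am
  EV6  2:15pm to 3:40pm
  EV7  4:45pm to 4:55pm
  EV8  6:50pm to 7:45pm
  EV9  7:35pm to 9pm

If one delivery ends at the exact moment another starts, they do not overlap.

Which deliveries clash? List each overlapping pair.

EV1 & EV2, EV8 & EV9

Sorted by start: EV1, EV2, EV3, EV5, EV4, EV6, EV7, EV8, EV9.
EV2 starts before EV1 ends → EV1 and EV2 overlap.
EV3 starts after EV1 ends — done with EV1.
EV3 starts after EV2 ends — done with EV2.
EV5 starts exactly when EV3 ends (back-to-back, no overlap) — done with EV3.
EV4 starts after EV5 ends — done with EV5.
EV6 starts after EV4 ends — done with EV4.
EV7 starts after EV6 ends — done with EV6.
EV8 starts after EV7 ends — done with EV7.
EV9 starts before EV8 ends → EV8 and EV9 overlap.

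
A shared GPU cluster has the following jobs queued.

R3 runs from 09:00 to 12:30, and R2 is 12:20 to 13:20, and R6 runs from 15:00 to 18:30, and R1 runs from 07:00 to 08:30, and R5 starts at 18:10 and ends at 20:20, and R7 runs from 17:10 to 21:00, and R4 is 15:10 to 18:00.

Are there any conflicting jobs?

Sorted by start: R1, R3, R2, R6, R4, R7, R5.
R3 starts after R1 ends, so R1 has no further overlaps.
R2 starts before R3 ends → R3 and R2 overlap.
That's a conflict, so the schedule is not conflict-free.

Yes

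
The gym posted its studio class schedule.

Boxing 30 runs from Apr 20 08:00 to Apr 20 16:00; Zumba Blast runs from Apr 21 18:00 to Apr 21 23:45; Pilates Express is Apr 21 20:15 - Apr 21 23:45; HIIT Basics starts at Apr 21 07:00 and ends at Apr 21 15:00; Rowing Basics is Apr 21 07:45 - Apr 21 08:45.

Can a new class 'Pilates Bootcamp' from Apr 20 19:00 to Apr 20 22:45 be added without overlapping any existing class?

Yes — the slot is free

Boxing 30: ends Apr 20 16:00 at or before Pilates Bootcamp starts Apr 20 19:00 → clear.
HIIT Basics: starts Apr 21 07:00 at or after Pilates Bootcamp ends Apr 20 22:45 → clear.
Rowing Basics: starts Apr 21 07:45 at or after Pilates Bootcamp ends Apr 20 22:45 → clear.
Zumba Blast: starts Apr 21 18:00 at or after Pilates Bootcamp ends Apr 20 22:45 → clear.
Pilates Express: starts Apr 21 20:15 at or after Pilates Bootcamp ends Apr 20 22:45 → clear.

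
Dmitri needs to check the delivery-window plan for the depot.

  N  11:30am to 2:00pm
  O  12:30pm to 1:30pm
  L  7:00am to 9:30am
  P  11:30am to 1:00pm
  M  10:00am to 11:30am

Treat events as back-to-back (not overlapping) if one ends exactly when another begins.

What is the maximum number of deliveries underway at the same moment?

3

Walk through starts and ends in time order (an end at T is processed before a start at T):
7:00am start L → 1
9:30am end L → 0
10:00am start M → 1
11:30am end M → 0
11:30am start N → 1
11:30am start P → 2
12:30pm start O → 3
1:00pm end P → 2
1:30pm end O → 1
2:00pm end N → 0
Peak is 3, at 12:30pm (N, O, P).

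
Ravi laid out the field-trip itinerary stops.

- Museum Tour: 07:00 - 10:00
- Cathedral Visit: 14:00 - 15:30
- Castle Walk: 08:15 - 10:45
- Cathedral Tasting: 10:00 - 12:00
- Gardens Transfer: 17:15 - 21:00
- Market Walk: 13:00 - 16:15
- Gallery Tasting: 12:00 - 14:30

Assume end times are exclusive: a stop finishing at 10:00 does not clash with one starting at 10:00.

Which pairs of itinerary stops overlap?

Sorted by start: Museum Tour, Castle Walk, Cathedral Tasting, Gallery Tasting, Market Walk, Cathedral Visit, Gardens Transfer.
Castle Walk starts before Museum Tour ends → Museum Tour and Castle Walk overlap.
Cathedral Tasting starts exactly when Museum Tour ends (back-to-back, no overlap) — done with Museum Tour.
Cathedral Tasting starts before Castle Walk ends → Castle Walk and Cathedral Tasting overlap.
Gallery Tasting starts after Castle Walk ends — done with Castle Walk.
Gallery Tasting starts exactly when Cathedral Tasting ends (back-to-back, no overlap) — done with Cathedral Tasting.
Market Walk starts before Gallery Tasting ends → Gallery Tasting and Market Walk overlap.
Cathedral Visit starts before Gallery Tasting ends → Gallery Tasting and Cathedral Visit overlap.
Gardens Transfer starts after Gallery Tasting ends.
Cathedral Visit starts before Market Walk ends → Market Walk and Cathedral Visit overlap.
Gardens Transfer starts after Market Walk ends.
Gardens Transfer starts after Cathedral Visit ends.

Castle Walk & Cathedral Tasting, Castle Walk & Museum Tour, Cathedral Visit & Gallery Tasting, Cathedral Visit & Market Walk, Gallery Tasting & Market Walk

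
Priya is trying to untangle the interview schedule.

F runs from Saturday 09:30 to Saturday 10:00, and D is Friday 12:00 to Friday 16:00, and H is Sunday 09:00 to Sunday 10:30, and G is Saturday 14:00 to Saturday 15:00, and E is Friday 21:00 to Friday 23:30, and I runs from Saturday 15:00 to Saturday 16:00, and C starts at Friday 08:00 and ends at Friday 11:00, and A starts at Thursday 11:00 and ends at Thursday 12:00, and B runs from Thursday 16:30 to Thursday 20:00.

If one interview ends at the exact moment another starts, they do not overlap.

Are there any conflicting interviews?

No

Check each pair: they overlap iff neither finishes before the other starts.
Sorted by start: A, B, C, D, E, F, G, I, H.
B starts after A ends; A is clear from here.
C starts after B ends; B is clear from here.
D starts after C ends; C is clear from here.
E starts after D ends; D is clear from here.
F starts after E ends; E is clear from here.
G starts after F ends; F is clear from here.
I starts exactly when G ends (back-to-back, no overlap); G is clear from here.
H starts after I ends.
Every pair is clear; the schedule has no overlaps.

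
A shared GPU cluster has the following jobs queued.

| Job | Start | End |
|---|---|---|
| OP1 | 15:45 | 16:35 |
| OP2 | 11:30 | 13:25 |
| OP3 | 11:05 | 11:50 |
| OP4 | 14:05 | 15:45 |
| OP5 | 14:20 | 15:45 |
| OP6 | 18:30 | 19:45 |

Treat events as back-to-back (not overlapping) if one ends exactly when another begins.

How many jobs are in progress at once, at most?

Sort all start/end points and keep a running count:
11:05 start OP3 → 1
11:30 start OP2 → 2
11:50 end OP3 → 1
13:25 end OP2 → 0
14:05 start OP4 → 1
14:20 start OP5 → 2
15:45 end OP4 → 1
15:45 end OP5 → 0
15:45 start OP1 → 1
16:35 end OP1 → 0
18:30 start OP6 → 1
19:45 end OP6 → 0
Peak is 2, at 11:30 (OP2, OP3).

2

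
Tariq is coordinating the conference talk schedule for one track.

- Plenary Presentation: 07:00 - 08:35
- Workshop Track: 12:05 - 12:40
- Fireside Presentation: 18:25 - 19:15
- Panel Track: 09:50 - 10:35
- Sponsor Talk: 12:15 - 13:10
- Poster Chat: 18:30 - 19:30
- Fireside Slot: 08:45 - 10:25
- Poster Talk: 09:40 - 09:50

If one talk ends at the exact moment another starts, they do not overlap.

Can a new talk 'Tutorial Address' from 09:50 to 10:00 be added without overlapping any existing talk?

Plenary Presentation: ends 08:35 at or before Tutorial Address starts 09:50 → clear.
Fireside Slot: starts 08:45 before Tutorial Address ends 10:00, and ends 10:25 after Tutorial Address starts 09:50 → overlap.
Poster Talk: ends 09:50 at or before Tutorial Address starts 09:50 → clear.
Panel Track: starts 09:50 before Tutorial Address ends 10:00, and ends 10:35 after Tutorial Address starts 09:50 → overlap.
Workshop Track: starts 12:05 at or after Tutorial Address ends 10:00 → clear.
Sponsor Talk: starts 12:15 at or after Tutorial Address ends 10:00 → clear.
Fireside Presentation: starts 18:25 at or after Tutorial Address ends 10:00 → clear.
Poster Chat: starts 18:30 at or after Tutorial Address ends 10:00 → clear.
Tutorial Address overlaps Fireside Slot, Panel Track.

No — it overlaps Fireside Slot, Panel Track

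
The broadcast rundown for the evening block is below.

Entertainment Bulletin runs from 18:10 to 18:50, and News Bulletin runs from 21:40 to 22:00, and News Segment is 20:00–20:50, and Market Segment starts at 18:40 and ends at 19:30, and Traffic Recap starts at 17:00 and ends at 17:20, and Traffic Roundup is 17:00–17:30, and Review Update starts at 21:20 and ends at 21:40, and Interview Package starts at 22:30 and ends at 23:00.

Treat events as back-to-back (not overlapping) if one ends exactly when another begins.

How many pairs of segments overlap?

2

Sorted by start: Traffic Roundup, Traffic Recap, Entertainment Bulletin, Market Segment, News Segment, Review Update, News Bulletin, Interview Package.
Traffic Recap starts before Traffic Roundup ends → Traffic Roundup and Traffic Recap overlap.
Entertainment Bulletin starts after Traffic Roundup ends — done with Traffic Roundup.
Entertainment Bulletin starts after Traffic Recap ends — done with Traffic Recap.
Market Segment starts before Entertainment Bulletin ends → Entertainment Bulletin and Market Segment overlap.
News Segment starts after Entertainment Bulletin ends — done with Entertainment Bulletin.
News Segment starts after Market Segment ends — done with Market Segment.
Review Update starts after News Segment ends — done with News Segment.
News Bulletin starts exactly when Review Update ends (back-to-back, no overlap) — done with Review Update.
Interview Package starts after News Bulletin ends.
Overlapping pairs: Entertainment Bulletin & Market Segment, Traffic Recap & Traffic Roundup — 2 in total.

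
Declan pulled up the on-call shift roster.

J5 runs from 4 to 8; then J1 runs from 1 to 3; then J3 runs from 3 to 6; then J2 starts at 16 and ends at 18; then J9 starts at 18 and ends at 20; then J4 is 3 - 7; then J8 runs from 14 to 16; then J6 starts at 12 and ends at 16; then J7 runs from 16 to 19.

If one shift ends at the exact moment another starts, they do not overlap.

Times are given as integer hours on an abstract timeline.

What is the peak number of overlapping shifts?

3

Sweep the timeline, counting +1 at each start and −1 at each end (ends before starts at a tie):
1 start J1 → 1
3 end J1 → 0
3 start J3 → 1
3 start J4 → 2
4 start J5 → 3
6 end J3 → 2
7 end J4 → 1
8 end J5 → 0
12 start J6 → 1
14 start J8 → 2
16 end J6 → 1
16 end J8 → 0
16 start J2 → 1
16 start J7 → 2
18 end J2 → 1
18 start J9 → 2
19 end J7 → 1
20 end J9 → 0
Peak is 3, at 4 (J3, J4, J5).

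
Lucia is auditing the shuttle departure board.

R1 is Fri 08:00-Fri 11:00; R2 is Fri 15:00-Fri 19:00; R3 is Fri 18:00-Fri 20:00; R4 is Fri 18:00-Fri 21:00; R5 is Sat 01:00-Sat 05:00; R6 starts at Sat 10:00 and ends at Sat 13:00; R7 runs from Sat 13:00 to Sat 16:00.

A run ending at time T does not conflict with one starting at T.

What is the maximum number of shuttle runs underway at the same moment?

3

Walk through starts and ends in time order (an end at T is processed before a start at T):
Fri 08:00 start R1 → 1
Fri 11:00 end R1 → 0
Fri 15:00 start R2 → 1
Fri 18:00 start R3 → 2
Fri 18:00 start R4 → 3
Fri 19:00 end R2 → 2
Fri 20:00 end R3 → 1
Fri 21:00 end R4 → 0
Sat 01:00 start R5 → 1
Sat 05:00 end R5 → 0
Sat 10:00 start R6 → 1
Sat 13:00 end R6 → 0
Sat 13:00 start R7 → 1
Sat 16:00 end R7 → 0
Peak is 3, at Fri 18:00 (R2, R3, R4).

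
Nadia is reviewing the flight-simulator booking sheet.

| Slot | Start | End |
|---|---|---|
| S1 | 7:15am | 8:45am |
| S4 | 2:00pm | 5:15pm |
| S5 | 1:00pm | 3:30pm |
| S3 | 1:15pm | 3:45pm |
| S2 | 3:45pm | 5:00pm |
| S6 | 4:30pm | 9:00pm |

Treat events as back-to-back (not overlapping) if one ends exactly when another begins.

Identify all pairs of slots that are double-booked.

Sorted by start: S1, S5, S3, S4, S2, S6.
S5 starts after S1 ends, so nothing later overlaps S1 either.
S3 starts before S5 ends → S5 and S3 overlap.
S4 starts before S5 ends → S5 and S4 overlap.
S2 starts after S5 ends, so nothing later overlaps S5 either.
S4 starts before S3 ends → S3 and S4 overlap.
S2 starts exactly when S3 ends (back-to-back, no overlap), so nothing later overlaps S3 either.
S2 starts before S4 ends → S4 and S2 overlap.
S6 starts before S4 ends → S4 and S6 overlap.
S6 starts before S2 ends → S2 and S6 overlap.

S2 & S4, S2 & S6, S3 & S4, S3 & S5, S4 & S5, S4 & S6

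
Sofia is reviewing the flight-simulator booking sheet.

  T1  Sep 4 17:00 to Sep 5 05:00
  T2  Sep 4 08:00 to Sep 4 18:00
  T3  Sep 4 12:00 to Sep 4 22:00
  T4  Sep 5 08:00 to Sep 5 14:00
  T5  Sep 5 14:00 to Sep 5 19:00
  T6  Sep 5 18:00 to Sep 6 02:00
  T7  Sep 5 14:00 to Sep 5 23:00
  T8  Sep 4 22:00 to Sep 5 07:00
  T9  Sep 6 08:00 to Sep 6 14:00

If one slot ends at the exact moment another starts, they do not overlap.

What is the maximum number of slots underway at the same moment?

Walk through starts and ends in time order (an end at T is processed before a start at T):
Sep 4 08:00 start T2 → 1
Sep 4 12:00 start T3 → 2
Sep 4 17:00 start T1 → 3
Sep 4 18:00 end T2 → 2
Sep 4 22:00 end T3 → 1
Sep 4 22:00 start T8 → 2
Sep 5 05:00 end T1 → 1
Sep 5 07:00 end T8 → 0
Sep 5 08:00 start T4 → 1
Sep 5 14:00 end T4 → 0
Sep 5 14:00 start T5 → 1
Sep 5 14:00 start T7 → 2
Sep 5 18:00 start T6 → 3
Sep 5 19:00 end T5 → 2
Sep 5 23:00 end T7 → 1
Sep 6 02:00 end T6 → 0
Sep 6 08:00 start T9 → 1
Sep 6 14:00 end T9 → 0
Peak is 3, at Sep 4 17:00 (T1, T2, T3).

3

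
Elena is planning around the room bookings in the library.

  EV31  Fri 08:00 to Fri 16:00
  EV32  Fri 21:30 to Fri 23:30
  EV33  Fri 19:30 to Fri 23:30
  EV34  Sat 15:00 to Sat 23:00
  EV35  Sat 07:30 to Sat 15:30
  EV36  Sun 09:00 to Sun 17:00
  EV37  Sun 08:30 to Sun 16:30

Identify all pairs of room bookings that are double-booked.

Check each pair: they overlap iff neither finishes before the other starts.
Sorted by start: EV31, EV33, EV32, EV35, EV34, EV37, EV36.
EV33 starts after EV31 ends — done with EV31.
EV32 starts before EV33 ends → EV33 and EV32 overlap.
EV35 starts after EV33 ends — done with EV33.
EV35 starts after EV32 ends — done with EV32.
EV34 starts before EV35 ends → EV35 and EV34 overlap.
EV37 starts after EV35 ends — done with EV35.
EV37 starts after EV34 ends — done with EV34.
EV36 starts before EV37 ends → EV37 and EV36 overlap.

EV32 & EV33, EV34 & EV35, EV36 & EV37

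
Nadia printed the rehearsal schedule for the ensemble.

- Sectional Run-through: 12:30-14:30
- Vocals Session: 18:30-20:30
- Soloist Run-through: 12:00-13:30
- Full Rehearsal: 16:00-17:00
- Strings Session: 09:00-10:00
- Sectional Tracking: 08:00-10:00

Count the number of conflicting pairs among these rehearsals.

2

Two intervals overlap when each starts before the other ends.
Sorted by start: Sectional Tracking, Strings Session, Soloist Run-through, Sectional Run-through, Full Rehearsal, Vocals Session.
Strings Session starts before Sectional Tracking ends → Sectional Tracking and Strings Session overlap.
Soloist Run-through starts after Sectional Tracking ends; Sectional Tracking is clear from here.
Soloist Run-through starts after Strings Session ends; Strings Session is clear from here.
Sectional Run-through starts before Soloist Run-through ends → Soloist Run-through and Sectional Run-through overlap.
Full Rehearsal starts after Soloist Run-through ends; Soloist Run-through is clear from here.
Full Rehearsal starts after Sectional Run-through ends; Sectional Run-through is clear from here.
Vocals Session starts after Full Rehearsal ends.
Overlapping pairs: Sectional Run-through & Soloist Run-through, Sectional Tracking & Strings Session — 2 in total.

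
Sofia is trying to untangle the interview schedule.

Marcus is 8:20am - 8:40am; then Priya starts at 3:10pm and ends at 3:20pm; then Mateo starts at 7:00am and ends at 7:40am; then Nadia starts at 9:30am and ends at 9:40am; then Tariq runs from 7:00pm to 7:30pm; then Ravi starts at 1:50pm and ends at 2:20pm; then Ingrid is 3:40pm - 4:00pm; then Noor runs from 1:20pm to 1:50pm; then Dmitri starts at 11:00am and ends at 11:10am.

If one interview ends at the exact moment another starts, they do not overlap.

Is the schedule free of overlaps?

Yes

Sorted by start: Mateo, Marcus, Nadia, Dmitri, Noor, Ravi, Priya, Ingrid, Tariq.
Marcus starts after Mateo ends; Mateo is clear from here.
Nadia starts after Marcus ends; Marcus is clear from here.
Dmitri starts after Nadia ends; Nadia is clear from here.
Noor starts after Dmitri ends; Dmitri is clear from here.
Ravi starts exactly when Noor ends (back-to-back, no overlap); Noor is clear from here.
Priya starts after Ravi ends; Ravi is clear from here.
Ingrid starts after Priya ends; Priya is clear from here.
Tariq starts after Ingrid ends.
Every pair is clear; the schedule has no overlaps.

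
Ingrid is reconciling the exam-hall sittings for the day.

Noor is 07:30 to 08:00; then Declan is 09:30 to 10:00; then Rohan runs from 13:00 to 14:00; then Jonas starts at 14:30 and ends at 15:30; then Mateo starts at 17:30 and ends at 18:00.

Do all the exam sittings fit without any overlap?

Yes

Check each pair: they overlap iff neither finishes before the other starts.
Sorted by start: Noor, Declan, Rohan, Jonas, Mateo.
Declan starts after Noor ends, so nothing later overlaps Noor either.
Rohan starts after Declan ends, so nothing later overlaps Declan either.
Jonas starts after Rohan ends, so nothing later overlaps Rohan either.
Mateo starts after Jonas ends.
Every pair is clear; the schedule has no overlaps.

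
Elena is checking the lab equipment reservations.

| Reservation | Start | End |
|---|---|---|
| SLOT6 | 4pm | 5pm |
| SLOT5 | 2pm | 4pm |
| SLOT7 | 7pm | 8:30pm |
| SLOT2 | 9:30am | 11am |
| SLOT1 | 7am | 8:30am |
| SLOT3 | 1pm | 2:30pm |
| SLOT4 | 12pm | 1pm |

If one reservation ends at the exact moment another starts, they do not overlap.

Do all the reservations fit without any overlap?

No

Sorted by start: SLOT1, SLOT2, SLOT4, SLOT3, SLOT5, SLOT6, SLOT7.
SLOT2 starts after SLOT1 ends, so nothing later overlaps SLOT1 either.
SLOT4 starts after SLOT2 ends, so nothing later overlaps SLOT2 either.
SLOT3 starts exactly when SLOT4 ends (back-to-back, no overlap), so nothing later overlaps SLOT4 either.
SLOT5 starts before SLOT3 ends → SLOT3 and SLOT5 overlap.
That's a conflict, so the schedule is not conflict-free.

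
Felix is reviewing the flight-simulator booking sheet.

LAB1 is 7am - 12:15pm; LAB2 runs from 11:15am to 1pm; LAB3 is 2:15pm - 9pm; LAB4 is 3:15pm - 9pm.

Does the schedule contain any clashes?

Yes

Sorted by start: LAB1, LAB2, LAB3, LAB4.
LAB2 starts before LAB1 ends → LAB1 and LAB2 overlap.
That's a conflict, so the schedule is not conflict-free.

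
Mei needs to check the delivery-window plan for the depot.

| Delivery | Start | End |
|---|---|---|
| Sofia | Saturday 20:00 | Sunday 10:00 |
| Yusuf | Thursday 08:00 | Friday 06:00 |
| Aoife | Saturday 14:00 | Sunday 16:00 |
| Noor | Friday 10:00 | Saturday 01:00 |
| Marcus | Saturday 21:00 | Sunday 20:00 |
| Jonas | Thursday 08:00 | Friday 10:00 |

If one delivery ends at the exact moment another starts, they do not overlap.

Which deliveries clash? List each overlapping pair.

Aoife & Marcus, Aoife & Sofia, Jonas & Yusuf, Marcus & Sofia

Sorted by start: Jonas, Yusuf, Noor, Aoife, Sofia, Marcus.
Yusuf starts before Jonas ends → Jonas and Yusuf overlap.
Noor starts exactly when Jonas ends (back-to-back, no overlap); Jonas is clear from here.
Noor starts after Yusuf ends; Yusuf is clear from here.
Aoife starts after Noor ends; Noor is clear from here.
Sofia starts before Aoife ends → Aoife and Sofia overlap.
Marcus starts before Aoife ends → Aoife and Marcus overlap.
Marcus starts before Sofia ends → Sofia and Marcus overlap.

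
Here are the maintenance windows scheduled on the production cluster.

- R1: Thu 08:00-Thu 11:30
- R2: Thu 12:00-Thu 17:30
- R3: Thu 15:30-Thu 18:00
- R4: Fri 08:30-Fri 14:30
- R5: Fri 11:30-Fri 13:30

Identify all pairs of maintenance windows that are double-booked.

R2 & R3, R4 & R5

Sorted by start: R1, R2, R3, R4, R5.
R2 starts after R1 ends; R1 is clear from here.
R3 starts before R2 ends → R2 and R3 overlap.
R4 starts after R2 ends; R2 is clear from here.
R4 starts after R3 ends; R3 is clear from here.
R5 starts before R4 ends → R4 and R5 overlap.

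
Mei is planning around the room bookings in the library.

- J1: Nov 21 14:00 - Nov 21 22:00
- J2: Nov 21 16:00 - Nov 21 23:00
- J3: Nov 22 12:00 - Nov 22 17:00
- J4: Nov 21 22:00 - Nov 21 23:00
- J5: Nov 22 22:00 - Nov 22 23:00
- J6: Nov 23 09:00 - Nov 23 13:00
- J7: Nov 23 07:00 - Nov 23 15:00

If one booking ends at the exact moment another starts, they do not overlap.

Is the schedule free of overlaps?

No

Sorted by start: J1, J2, J4, J3, J5, J7, J6.
J2 starts before J1 ends → J1 and J2 overlap.
That's a conflict, so the schedule is not conflict-free.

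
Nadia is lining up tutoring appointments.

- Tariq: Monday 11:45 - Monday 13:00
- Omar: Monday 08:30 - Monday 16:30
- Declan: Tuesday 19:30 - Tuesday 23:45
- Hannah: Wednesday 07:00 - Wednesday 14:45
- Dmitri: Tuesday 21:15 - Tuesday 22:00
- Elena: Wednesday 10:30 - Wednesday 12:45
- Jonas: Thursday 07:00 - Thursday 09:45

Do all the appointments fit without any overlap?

No

Sorted by start: Omar, Tariq, Declan, Dmitri, Hannah, Elena, Jonas.
Tariq starts before Omar ends → Omar and Tariq overlap.
That's a conflict, so the schedule is not conflict-free.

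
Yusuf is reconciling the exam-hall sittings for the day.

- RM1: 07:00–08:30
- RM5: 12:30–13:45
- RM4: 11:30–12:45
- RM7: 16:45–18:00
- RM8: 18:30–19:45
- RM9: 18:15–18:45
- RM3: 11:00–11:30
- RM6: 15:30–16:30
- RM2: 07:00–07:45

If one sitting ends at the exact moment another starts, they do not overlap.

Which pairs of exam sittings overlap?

RM1 & RM2, RM4 & RM5, RM8 & RM9

Sorted by start: RM1, RM2, RM3, RM4, RM5, RM6, RM7, RM9, RM8.
RM2 starts before RM1 ends → RM1 and RM2 overlap.
RM3 starts after RM1 ends; RM1 is clear from here.
RM3 starts after RM2 ends; RM2 is clear from here.
RM4 starts exactly when RM3 ends (back-to-back, no overlap); RM3 is clear from here.
RM5 starts before RM4 ends → RM4 and RM5 overlap.
RM6 starts after RM4 ends; RM4 is clear from here.
RM6 starts after RM5 ends; RM5 is clear from here.
RM7 starts after RM6 ends; RM6 is clear from here.
RM9 starts after RM7 ends; RM7 is clear from here.
RM8 starts before RM9 ends → RM9 and RM8 overlap.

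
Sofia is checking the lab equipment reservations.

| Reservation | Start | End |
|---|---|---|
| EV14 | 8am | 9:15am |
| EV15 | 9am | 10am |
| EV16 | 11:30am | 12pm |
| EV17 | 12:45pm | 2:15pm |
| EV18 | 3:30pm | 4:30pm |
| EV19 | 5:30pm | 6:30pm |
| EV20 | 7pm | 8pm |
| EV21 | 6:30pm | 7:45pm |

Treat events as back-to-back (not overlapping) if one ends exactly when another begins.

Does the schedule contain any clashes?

Sorted by start: EV14, EV15, EV16, EV17, EV18, EV19, EV21, EV20.
EV15 starts before EV14 ends → EV14 and EV15 overlap.
That's a conflict, so the schedule is not conflict-free.

Yes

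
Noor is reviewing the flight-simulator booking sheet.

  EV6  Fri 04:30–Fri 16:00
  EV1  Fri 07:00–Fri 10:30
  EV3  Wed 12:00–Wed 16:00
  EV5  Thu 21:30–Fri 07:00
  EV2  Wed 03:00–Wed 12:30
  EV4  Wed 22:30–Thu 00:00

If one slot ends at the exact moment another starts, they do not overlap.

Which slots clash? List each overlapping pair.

Sorted by start: EV2, EV3, EV4, EV5, EV6, EV1.
EV3 starts before EV2 ends → EV2 and EV3 overlap.
EV4 starts after EV2 ends, so EV2 has no further overlaps.
EV4 starts after EV3 ends, so EV3 has no further overlaps.
EV5 starts after EV4 ends, so EV4 has no further overlaps.
EV6 starts before EV5 ends → EV5 and EV6 overlap.
EV1 starts exactly when EV5 ends (back-to-back, no overlap).
EV1 starts before EV6 ends → EV6 and EV1 overlap.

EV1 & EV6, EV2 & EV3, EV5 & EV6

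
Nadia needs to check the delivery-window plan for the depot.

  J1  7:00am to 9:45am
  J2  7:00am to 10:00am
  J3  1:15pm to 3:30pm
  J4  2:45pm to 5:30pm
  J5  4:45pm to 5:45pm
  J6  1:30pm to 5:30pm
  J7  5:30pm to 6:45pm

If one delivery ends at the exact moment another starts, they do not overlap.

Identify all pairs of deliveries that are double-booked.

J1 & J2, J3 & J4, J3 & J6, J4 & J5, J4 & J6, J5 & J6, J5 & J7

Sorted by start: J1, J2, J3, J6, J4, J5, J7.
J2 starts before J1 ends → J1 and J2 overlap.
J3 starts after J1 ends — done with J1.
J3 starts after J2 ends — done with J2.
J6 starts before J3 ends → J3 and J6 overlap.
J4 starts before J3 ends → J3 and J4 overlap.
J5 starts after J3 ends — done with J3.
J4 starts before J6 ends → J6 and J4 overlap.
J5 starts before J6 ends → J6 and J5 overlap.
J7 starts exactly when J6 ends (back-to-back, no overlap).
J5 starts before J4 ends → J4 and J5 overlap.
J7 starts exactly when J4 ends (back-to-back, no overlap).
J7 starts before J5 ends → J5 and J7 overlap.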